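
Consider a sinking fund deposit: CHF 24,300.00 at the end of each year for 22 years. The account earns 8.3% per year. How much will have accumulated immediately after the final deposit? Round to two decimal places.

CHF 1,399,049.20

This is an ordinary annuity: 22 deposits of CHF 24,300.00 at the end of each year.
Periodic rate r = 0.083 per year.
FV = PMT × [((1+r)^n − 1)/r] = 24,300 × [(1+r)^22 − 1] / r = CHF 1,399,049.20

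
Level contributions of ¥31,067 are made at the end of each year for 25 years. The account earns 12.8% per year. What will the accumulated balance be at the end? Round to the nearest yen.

This is an ordinary annuity: 25 deposits of ¥31,067 at the end of each year.
Periodic rate r = 0.128 per year.
FV = PMT × [((1+r)^n − 1)/r] = 31,067 × [(1+r)^25 − 1] / r = ¥4,686,948

¥4,686,948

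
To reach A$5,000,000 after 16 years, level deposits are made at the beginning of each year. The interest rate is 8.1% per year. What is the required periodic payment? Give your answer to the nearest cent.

A$151,249.63

Level annuity due; solve FV = PMT × [((1+r)^n − 1)/r] × (1+r) for PMT.
Periodic rate r = 0.081 per year.
With n = 16: PMT = 5,000,000 / ([((1+r)^n − 1)/r] × (1+r)) = A$151,249.63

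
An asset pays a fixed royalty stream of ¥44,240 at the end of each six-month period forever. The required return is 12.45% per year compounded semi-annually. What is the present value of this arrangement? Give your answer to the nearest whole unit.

Periodic rate r = 0.1245/2 per half-year.
Level perpetuity: PV = PMT / r = 44,240 / (0.1245/2) = ¥710,683.

¥710,683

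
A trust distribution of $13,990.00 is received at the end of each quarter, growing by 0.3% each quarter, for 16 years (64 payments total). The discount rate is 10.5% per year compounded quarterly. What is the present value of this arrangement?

$462,900.58

Periodic rate r = 0.105/4 per quarter; n is counted in quarters.
Growing ordinary annuity: PV = PMT₁ × [1 − ((1+g)/(1+r))^n] / (r − g) = 13,990 × [1 − ((1+0.003)/(1+r))^64] / (r − 0.003) = $462,900.58.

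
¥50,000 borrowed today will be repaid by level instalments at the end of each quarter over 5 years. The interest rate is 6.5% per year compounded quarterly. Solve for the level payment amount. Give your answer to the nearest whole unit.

Level ordinary annuity; solve PV = PMT × [(1 − (1+r)^−n)/r] for PMT.
Periodic rate r = 0.065/4 per quarter; n is counted in quarters.
With n = 20: PMT = 50,000 / ([(1 − (1+r)^−n)/r]) = ¥2,948

¥2,948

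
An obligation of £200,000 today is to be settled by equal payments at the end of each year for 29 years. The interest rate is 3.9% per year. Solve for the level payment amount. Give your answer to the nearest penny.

Level ordinary annuity; solve PV = PMT × [(1 − (1+r)^−n)/r] for PMT.
Periodic rate r = 0.039 per year.
With n = 29: PMT = 200,000 / ([(1 − (1+r)^−n)/r]) = £11,636.98

£11,636.98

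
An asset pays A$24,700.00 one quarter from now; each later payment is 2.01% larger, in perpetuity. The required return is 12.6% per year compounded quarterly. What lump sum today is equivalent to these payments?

Periodic rate r = 0.126/4 per quarter.
Growing perpetuity (Gordon): PV = PMT₁ / (r − g) = 24,700 / (r − 0.0201) = A$2,166,666.67.

A$2,166,666.67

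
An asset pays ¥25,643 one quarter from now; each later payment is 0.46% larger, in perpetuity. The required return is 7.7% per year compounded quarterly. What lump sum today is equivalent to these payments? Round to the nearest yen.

Periodic rate r = 0.077/4 per quarter.
Growing perpetuity (Gordon): PV = PMT₁ / (r − g) = 25,643 / (r − 0.0046) = ¥1,750,375.

¥1,750,375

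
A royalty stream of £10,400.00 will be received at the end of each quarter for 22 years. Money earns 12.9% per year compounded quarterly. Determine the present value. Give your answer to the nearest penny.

£302,736.71

This is an ordinary annuity: 88 payments of £10,400.00 at the end of each quarter.
Periodic rate r = 0.129/4 per quarter; n is counted in quarters.
PV = PMT × [(1 − (1+r)^−n)/r] = 10,400 × [1 − (1+r)^−88] / r = £302,736.71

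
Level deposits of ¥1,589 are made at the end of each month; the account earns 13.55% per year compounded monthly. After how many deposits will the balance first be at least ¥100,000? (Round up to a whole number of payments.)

48 payments

Periodic rate r = 0.1355/12 per month; n is counted in months.
Ordinary annuity FV: 100,000 = 1,589 × [((1+r)^n − 1)/r].
(1+r)^n = 1 + 100,000 × r / 1,589, so n = ln(1 + 100,000·r/1,589) / ln(1+r) = 47.81.
Round up to a whole number of payments: n = 48.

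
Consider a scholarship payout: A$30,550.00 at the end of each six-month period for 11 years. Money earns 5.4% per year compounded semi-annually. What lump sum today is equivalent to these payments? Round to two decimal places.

A$501,833.68

This is an ordinary annuity: 22 payments of A$30,550.00 at the end of each six-month period.
Periodic rate r = 0.054/2 per half-year; n is counted in half-years.
PV = PMT × [(1 − (1+r)^−n)/r] = 30,550 × [1 − (1+r)^−22] / r = A$501,833.68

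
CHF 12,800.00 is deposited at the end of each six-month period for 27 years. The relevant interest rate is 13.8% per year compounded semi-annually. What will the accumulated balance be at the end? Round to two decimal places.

This is an ordinary annuity: 54 deposits of CHF 12,800.00 at the end of each six-month period.
Periodic rate r = 0.138/2 per half-year; n is counted in half-years.
FV = PMT × [((1+r)^n − 1)/r] = 12,800 × [(1+r)^54 − 1] / r = CHF 6,624,647.18

CHF 6,624,647.18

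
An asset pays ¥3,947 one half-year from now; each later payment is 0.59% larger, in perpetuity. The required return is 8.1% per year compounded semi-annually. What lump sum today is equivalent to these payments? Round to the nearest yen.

Periodic rate r = 0.081/2 per half-year.
Growing perpetuity (Gordon): PV = PMT₁ / (r − g) = 3,947 / (r − 0.0059) = ¥114,075.

¥114,075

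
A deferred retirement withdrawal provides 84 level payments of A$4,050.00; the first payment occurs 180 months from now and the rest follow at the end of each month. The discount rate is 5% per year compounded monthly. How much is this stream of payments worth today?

Ordinary annuity of 84 payments, first payment at period 180.
Periodic rate r = 0.05/12 per month; n is counted in months.
The ordinary-annuity PV formula values the stream one period before the first payment (period 179); discount that back 179 periods:
PV₀ = 4,050 × [1 − (1+r)^−84] / r × (1+r)^−179 = A$136,130.17

A$136,130.17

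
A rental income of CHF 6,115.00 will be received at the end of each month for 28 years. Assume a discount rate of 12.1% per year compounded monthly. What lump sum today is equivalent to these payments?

CHF 585,612.34

This is an ordinary annuity: 336 payments of CHF 6,115.00 at the end of each month.
Periodic rate r = 0.121/12 per month; n is counted in months.
PV = PMT × [(1 − (1+r)^−n)/r] = 6,115 × [1 − (1+r)^−336] / r = CHF 585,612.34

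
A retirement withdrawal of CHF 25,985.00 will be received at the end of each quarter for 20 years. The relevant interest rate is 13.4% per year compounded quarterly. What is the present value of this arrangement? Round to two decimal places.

This is an ordinary annuity: 80 payments of CHF 25,985.00 at the end of each quarter.
Periodic rate r = 0.134/4 per quarter; n is counted in quarters.
PV = PMT × [(1 − (1+r)^−n)/r] = 25,985 × [1 − (1+r)^−80] / r = CHF 720,101.76

CHF 720,101.76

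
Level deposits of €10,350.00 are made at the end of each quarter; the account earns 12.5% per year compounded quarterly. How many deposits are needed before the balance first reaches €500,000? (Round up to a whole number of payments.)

Periodic rate r = 0.125/4 per quarter; n is counted in quarters.
Ordinary annuity FV: 500,000 = 10,350 × [((1+r)^n − 1)/r].
(1+r)^n = 1 + 500,000 × r / 10,350, so n = ln(1 + 500,000·r/10,350) / ln(1+r) = 29.90.
Round up to a whole number of payments: n = 30.

30 payments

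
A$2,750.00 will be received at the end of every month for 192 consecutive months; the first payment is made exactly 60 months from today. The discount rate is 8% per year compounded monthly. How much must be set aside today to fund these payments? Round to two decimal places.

A$200,895.66

Ordinary annuity of 192 payments, first payment at period 60.
Periodic rate r = 0.08/12 per month; n is counted in months.
The ordinary-annuity PV formula values the stream one period before the first payment (period 59); discount that back 59 periods:
PV₀ = 2,750 × [1 − (1+r)^−192] / r × (1+r)^−59 = A$200,895.66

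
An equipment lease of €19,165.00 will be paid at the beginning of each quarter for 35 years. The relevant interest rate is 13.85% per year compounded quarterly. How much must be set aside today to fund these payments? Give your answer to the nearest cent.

€567,788.30

This is an annuity due: 140 payments of €19,165.00 at the beginning of each quarter.
Periodic rate r = 0.1385/4 per quarter; n is counted in quarters.
PV = PMT × [(1 − (1+r)^−n)/r] × (1+r) = 19,165 × [1 − (1+r)^−140] / r × (1+r) = €567,788.30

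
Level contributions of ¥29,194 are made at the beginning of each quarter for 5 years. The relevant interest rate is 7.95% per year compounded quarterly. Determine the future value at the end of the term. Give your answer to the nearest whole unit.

¥722,536

This is an annuity due: 20 deposits of ¥29,194 at the beginning of each quarter.
Periodic rate r = 0.0795/4 per quarter; n is counted in quarters.
FV = PMT × [((1+r)^n − 1)/r] × (1+r) = 29,194 × [(1+r)^20 − 1] / r × (1+r) = ¥722,536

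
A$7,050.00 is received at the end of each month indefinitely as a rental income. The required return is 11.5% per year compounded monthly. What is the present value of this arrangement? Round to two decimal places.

A$735,652.17

Periodic rate r = 0.115/12 per month.
Level perpetuity: PV = PMT / r = 7,050 / (0.115/12) = A$735,652.17.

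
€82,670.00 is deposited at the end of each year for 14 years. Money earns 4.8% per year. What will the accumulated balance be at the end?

€1,597,911.48

This is an ordinary annuity: 14 deposits of €82,670.00 at the end of each year.
Periodic rate r = 0.048 per year.
FV = PMT × [((1+r)^n − 1)/r] = 82,670 × [(1+r)^14 − 1] / r = €1,597,911.48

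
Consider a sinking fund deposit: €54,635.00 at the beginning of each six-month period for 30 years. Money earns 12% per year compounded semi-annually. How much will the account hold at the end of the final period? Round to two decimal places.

€30,875,105.65

This is an annuity due: 60 deposits of €54,635.00 at the beginning of each six-month period.
Periodic rate r = 0.12/2 per half-year; n is counted in half-years.
FV = PMT × [((1+r)^n − 1)/r] × (1+r) = 54,635 × [(1+r)^60 − 1] / r × (1+r) = €30,875,105.65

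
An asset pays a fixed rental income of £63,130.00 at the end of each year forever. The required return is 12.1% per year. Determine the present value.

Periodic rate r = 0.121 per year.
Level perpetuity: PV = PMT / r = 63,130 / (0.121) = £521,735.54.

£521,735.54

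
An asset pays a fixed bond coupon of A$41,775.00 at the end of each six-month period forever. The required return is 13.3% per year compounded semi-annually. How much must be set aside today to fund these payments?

A$628,195.49

Periodic rate r = 0.133/2 per half-year.
Level perpetuity: PV = PMT / r = 41,775 / (0.133/2) = A$628,195.49.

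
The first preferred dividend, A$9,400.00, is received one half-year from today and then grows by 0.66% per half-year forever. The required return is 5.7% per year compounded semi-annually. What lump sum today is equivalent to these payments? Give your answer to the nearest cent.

A$429,223.74

Periodic rate r = 0.057/2 per half-year.
Growing perpetuity (Gordon): PV = PMT₁ / (r − g) = 9,400 / (r − 0.0066) = A$429,223.74.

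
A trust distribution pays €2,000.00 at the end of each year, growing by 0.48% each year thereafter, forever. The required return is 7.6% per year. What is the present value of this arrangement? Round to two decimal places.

€28,089.89

Periodic rate r = 0.076 per year.
Growing perpetuity (Gordon): PV = PMT₁ / (r − g) = 2,000 / (r − 0.0048) = €28,089.89.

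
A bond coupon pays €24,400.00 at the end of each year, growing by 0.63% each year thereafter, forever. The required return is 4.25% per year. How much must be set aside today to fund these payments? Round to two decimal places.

€674,033.15

Periodic rate r = 0.0425 per year.
Growing perpetuity (Gordon): PV = PMT₁ / (r − g) = 24,400 / (r − 0.0063) = €674,033.15.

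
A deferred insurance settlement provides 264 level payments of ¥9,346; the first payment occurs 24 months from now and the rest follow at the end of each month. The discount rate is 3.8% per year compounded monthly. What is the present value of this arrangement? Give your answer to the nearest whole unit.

¥1,553,274

Ordinary annuity of 264 payments, first payment at period 24.
Periodic rate r = 0.038/12 per month; n is counted in months.
The ordinary-annuity PV formula values the stream one period before the first payment (period 23); discount that back 23 periods:
PV₀ = 9,346 × [1 − (1+r)^−264] / r × (1+r)^−23 = ¥1,553,274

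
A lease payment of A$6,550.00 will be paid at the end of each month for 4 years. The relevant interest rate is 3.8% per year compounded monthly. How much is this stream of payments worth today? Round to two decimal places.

This is an ordinary annuity: 48 payments of A$6,550.00 at the end of each month.
Periodic rate r = 0.038/12 per month; n is counted in months.
PV = PMT × [(1 − (1+r)^−n)/r] = 6,550 × [1 − (1+r)^−48] / r = A$291,244.85

A$291,244.85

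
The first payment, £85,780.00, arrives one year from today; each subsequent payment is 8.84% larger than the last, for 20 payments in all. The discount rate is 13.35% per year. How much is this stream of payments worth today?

£1,057,592.75

Periodic rate r = 0.1335 per year.
Growing ordinary annuity: PV = PMT₁ × [1 − ((1+g)/(1+r))^n] / (r − g) = 85,780 × [1 − ((1+0.0884)/(1+r))^20] / (r − 0.0884) = £1,057,592.75.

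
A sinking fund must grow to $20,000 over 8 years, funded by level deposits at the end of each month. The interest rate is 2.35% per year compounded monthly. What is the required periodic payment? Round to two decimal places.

Level ordinary annuity; solve FV = PMT × [((1+r)^n − 1)/r] for PMT.
Periodic rate r = 0.0235/12 per month; n is counted in months.
With n = 96: PMT = 20,000 / ([((1+r)^n − 1)/r]) = $189.57

$189.57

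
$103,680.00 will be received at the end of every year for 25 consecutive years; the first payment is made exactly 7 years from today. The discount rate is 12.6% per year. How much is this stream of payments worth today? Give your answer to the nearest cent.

Ordinary annuity of 25 payments, first payment at period 7.
Periodic rate r = 0.126 per year.
The ordinary-annuity PV formula values the stream one period before the first payment (period 6); discount that back 6 periods:
PV₀ = 103,680 × [1 − (1+r)^−25] / r × (1+r)^−6 = $382,953.40

$382,953.40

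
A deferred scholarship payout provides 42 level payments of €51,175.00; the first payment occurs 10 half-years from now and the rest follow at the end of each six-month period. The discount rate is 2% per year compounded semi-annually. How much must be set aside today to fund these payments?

Ordinary annuity of 42 payments, first payment at period 10.
Periodic rate r = 0.02/2 per half-year; n is counted in half-years.
The ordinary-annuity PV formula values the stream one period before the first payment (period 9); discount that back 9 periods:
PV₀ = 51,175 × [1 − (1+r)^−42] / r × (1+r)^−9 = €1,598,303.67

€1,598,303.67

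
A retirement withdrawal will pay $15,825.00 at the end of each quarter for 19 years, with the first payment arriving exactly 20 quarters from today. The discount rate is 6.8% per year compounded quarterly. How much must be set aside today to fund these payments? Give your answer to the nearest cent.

$488,092.48

Ordinary annuity of 76 payments, first payment at period 20.
Periodic rate r = 0.068/4 per quarter; n is counted in quarters.
The ordinary-annuity PV formula values the stream one period before the first payment (period 19); discount that back 19 periods:
PV₀ = 15,825 × [1 − (1+r)^−76] / r × (1+r)^−19 = $488,092.48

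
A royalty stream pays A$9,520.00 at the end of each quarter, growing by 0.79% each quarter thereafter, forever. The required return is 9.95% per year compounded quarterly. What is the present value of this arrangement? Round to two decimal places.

Periodic rate r = 0.0995/4 per quarter.
Growing perpetuity (Gordon): PV = PMT₁ / (r − g) = 9,520 / (r − 0.0079) = A$560,824.74.

A$560,824.74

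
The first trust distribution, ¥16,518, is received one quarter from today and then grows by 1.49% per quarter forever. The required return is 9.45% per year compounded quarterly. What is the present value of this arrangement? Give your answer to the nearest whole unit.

¥1,893,181

Periodic rate r = 0.0945/4 per quarter.
Growing perpetuity (Gordon): PV = PMT₁ / (r − g) = 16,518 / (r − 0.0149) = ¥1,893,181.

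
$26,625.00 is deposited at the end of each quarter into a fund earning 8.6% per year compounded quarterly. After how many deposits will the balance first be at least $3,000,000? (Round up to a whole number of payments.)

58 payments

Periodic rate r = 0.086/4 per quarter; n is counted in quarters.
Ordinary annuity FV: 3,000,000 = 26,625 × [((1+r)^n − 1)/r].
(1+r)^n = 1 + 3,000,000 × r / 26,625, so n = ln(1 + 3,000,000·r/26,625) / ln(1+r) = 57.84.
Round up to a whole number of payments: n = 58.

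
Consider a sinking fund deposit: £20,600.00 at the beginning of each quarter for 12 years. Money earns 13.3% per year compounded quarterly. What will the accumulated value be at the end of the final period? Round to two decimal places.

£2,436,945.77

This is an annuity due: 48 deposits of £20,600.00 at the beginning of each quarter.
Periodic rate r = 0.133/4 per quarter; n is counted in quarters.
FV = PMT × [((1+r)^n − 1)/r] × (1+r) = 20,600 × [(1+r)^48 − 1] / r × (1+r) = £2,436,945.77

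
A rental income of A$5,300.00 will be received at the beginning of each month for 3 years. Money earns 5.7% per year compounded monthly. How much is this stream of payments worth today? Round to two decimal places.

This is an annuity due: 36 payments of A$5,300.00 at the beginning of each month.
Periodic rate r = 0.057/12 per month; n is counted in months.
PV = PMT × [(1 − (1+r)^−n)/r] × (1+r) = 5,300 × [1 − (1+r)^−36] / r × (1+r) = A$175,828.47

A$175,828.47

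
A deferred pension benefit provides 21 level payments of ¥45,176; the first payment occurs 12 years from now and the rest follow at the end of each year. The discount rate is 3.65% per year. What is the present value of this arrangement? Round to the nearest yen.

Ordinary annuity of 21 payments, first payment at period 12.
Periodic rate r = 0.0365 per year.
The ordinary-annuity PV formula values the stream one period before the first payment (period 11); discount that back 11 periods:
PV₀ = 45,176 × [1 − (1+r)^−21] / r × (1+r)^−11 = ¥441,354

¥441,354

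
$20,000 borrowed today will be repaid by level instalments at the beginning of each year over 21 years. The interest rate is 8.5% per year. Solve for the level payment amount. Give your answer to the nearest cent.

$1,911.44

Level annuity due; solve PV = PMT × [(1 − (1+r)^−n)/r] × (1+r) for PMT.
Periodic rate r = 0.085 per year.
With n = 21: PMT = 20,000 / ([(1 − (1+r)^−n)/r] × (1+r)) = $1,911.44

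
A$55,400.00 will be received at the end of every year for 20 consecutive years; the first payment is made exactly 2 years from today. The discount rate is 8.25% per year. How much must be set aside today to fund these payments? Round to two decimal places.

A$493,259.49

Ordinary annuity of 20 payments, first payment at period 2.
Periodic rate r = 0.0825 per year.
The ordinary-annuity PV formula values the stream one period before the first payment (period 1); discount that back 1 periods:
PV₀ = 55,400 × [1 − (1+r)^−20] / r × (1+r)^−1 = A$493,259.49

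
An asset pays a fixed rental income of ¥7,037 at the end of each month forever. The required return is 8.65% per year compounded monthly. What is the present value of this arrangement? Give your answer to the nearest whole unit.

Periodic rate r = 0.0865/12 per month.
Level perpetuity: PV = PMT / r = 7,037 / (0.0865/12) = ¥976,231.

¥976,231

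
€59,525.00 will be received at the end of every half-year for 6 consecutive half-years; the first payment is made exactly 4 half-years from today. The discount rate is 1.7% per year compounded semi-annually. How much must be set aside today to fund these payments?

Ordinary annuity of 6 payments, first payment at period 4.
Periodic rate r = 0.017/2 per half-year; n is counted in half-years.
The ordinary-annuity PV formula values the stream one period before the first payment (period 3); discount that back 3 periods:
PV₀ = 59,525 × [1 − (1+r)^−6] / r × (1+r)^−3 = €338,066.91

€338,066.91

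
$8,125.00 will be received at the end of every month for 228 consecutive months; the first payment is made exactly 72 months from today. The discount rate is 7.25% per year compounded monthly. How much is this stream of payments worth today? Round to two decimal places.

$654,794.13

Ordinary annuity of 228 payments, first payment at period 72.
Periodic rate r = 0.0725/12 per month; n is counted in months.
The ordinary-annuity PV formula values the stream one period before the first payment (period 71); discount that back 71 periods:
PV₀ = 8,125 × [1 − (1+r)^−228] / r × (1+r)^−71 = $654,794.13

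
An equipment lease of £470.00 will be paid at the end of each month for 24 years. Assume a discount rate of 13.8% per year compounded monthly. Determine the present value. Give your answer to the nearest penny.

This is an ordinary annuity: 288 payments of £470.00 at the end of each month.
Periodic rate r = 0.138/12 per month; n is counted in months.
PV = PMT × [(1 − (1+r)^−n)/r] = 470 × [1 − (1+r)^−288] / r = £39,351.73

£39,351.73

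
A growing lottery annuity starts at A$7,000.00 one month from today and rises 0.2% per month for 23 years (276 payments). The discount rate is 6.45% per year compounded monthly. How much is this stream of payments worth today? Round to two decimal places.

Periodic rate r = 0.0645/12 per month; n is counted in months.
Growing ordinary annuity: PV = PMT₁ × [1 − ((1+g)/(1+r))^n] / (r − g) = 7,000 × [1 − ((1+0.002)/(1+r))^276] / (r − 0.002) = A$1,254,166.58.

A$1,254,166.58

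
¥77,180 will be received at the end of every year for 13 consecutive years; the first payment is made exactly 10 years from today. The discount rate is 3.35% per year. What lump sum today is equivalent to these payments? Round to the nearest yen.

Ordinary annuity of 13 payments, first payment at period 10.
Periodic rate r = 0.0335 per year.
The ordinary-annuity PV formula values the stream one period before the first payment (period 9); discount that back 9 periods:
PV₀ = 77,180 × [1 − (1+r)^−13] / r × (1+r)^−9 = ¥596,728

¥596,728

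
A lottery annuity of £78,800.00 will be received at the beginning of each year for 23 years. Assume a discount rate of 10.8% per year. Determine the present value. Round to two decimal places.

£732,005.99

This is an annuity due: 23 payments of £78,800.00 at the beginning of each year.
Periodic rate r = 0.108 per year.
PV = PMT × [(1 − (1+r)^−n)/r] × (1+r) = 78,800 × [1 − (1+r)^−23] / r × (1+r) = £732,005.99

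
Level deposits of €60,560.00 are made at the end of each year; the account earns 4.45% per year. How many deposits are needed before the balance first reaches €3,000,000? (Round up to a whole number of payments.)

27 payments

Periodic rate r = 0.0445 per year.
Ordinary annuity FV: 3,000,000 = 60,560 × [((1+r)^n − 1)/r].
(1+r)^n = 1 + 3,000,000 × r / 60,560, so n = ln(1 + 3,000,000·r/60,560) / ln(1+r) = 26.75.
Round up to a whole number of payments: n = 27.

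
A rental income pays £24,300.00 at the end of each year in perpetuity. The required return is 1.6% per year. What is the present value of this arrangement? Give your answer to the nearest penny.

£1,518,750.00

Periodic rate r = 0.016 per year.
Level perpetuity: PV = PMT / r = 24,300 / (0.016) = £1,518,750.00.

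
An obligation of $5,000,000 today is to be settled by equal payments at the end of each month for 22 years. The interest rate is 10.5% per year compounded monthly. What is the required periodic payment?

Level ordinary annuity; solve PV = PMT × [(1 − (1+r)^−n)/r] for PMT.
Periodic rate r = 0.105/12 per month; n is counted in months.
With n = 264: PMT = 5,000,000 / ([(1 − (1+r)^−n)/r]) = $48,625.35

$48,625.35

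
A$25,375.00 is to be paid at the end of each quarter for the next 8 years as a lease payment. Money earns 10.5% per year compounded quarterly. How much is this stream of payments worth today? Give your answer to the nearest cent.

This is an ordinary annuity: 32 payments of A$25,375.00 at the end of each quarter.
Periodic rate r = 0.105/4 per quarter; n is counted in quarters.
PV = PMT × [(1 − (1+r)^−n)/r] = 25,375 × [1 − (1+r)^−32] / r = A$544,799.91

A$544,799.91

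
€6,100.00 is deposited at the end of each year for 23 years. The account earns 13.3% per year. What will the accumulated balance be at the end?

This is an ordinary annuity: 23 deposits of €6,100.00 at the end of each year.
Periodic rate r = 0.133 per year.
FV = PMT × [((1+r)^n − 1)/r] = 6,100 × [(1+r)^23 − 1] / r = €764,659.79

€764,659.79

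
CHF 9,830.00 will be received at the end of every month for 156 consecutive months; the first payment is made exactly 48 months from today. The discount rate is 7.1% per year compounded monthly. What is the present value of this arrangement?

Ordinary annuity of 156 payments, first payment at period 48.
Periodic rate r = 0.071/12 per month; n is counted in months.
The ordinary-annuity PV formula values the stream one period before the first payment (period 47); discount that back 47 periods:
PV₀ = 9,830 × [1 − (1+r)^−156] / r × (1+r)^−47 = CHF 757,468.75

CHF 757,468.75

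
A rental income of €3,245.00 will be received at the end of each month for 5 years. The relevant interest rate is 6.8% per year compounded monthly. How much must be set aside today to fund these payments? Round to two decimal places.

This is an ordinary annuity: 60 payments of €3,245.00 at the end of each month.
Periodic rate r = 0.068/12 per month; n is counted in months.
PV = PMT × [(1 − (1+r)^−n)/r] = 3,245 × [1 − (1+r)^−60] / r = €164,662.52

€164,662.52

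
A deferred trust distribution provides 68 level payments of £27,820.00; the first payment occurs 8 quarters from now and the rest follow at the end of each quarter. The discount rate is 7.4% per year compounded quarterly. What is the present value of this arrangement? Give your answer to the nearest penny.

Ordinary annuity of 68 payments, first payment at period 8.
Periodic rate r = 0.074/4 per quarter; n is counted in quarters.
The ordinary-annuity PV formula values the stream one period before the first payment (period 7); discount that back 7 periods:
PV₀ = 27,820 × [1 − (1+r)^−68] / r × (1+r)^−7 = £942,406.42

£942,406.42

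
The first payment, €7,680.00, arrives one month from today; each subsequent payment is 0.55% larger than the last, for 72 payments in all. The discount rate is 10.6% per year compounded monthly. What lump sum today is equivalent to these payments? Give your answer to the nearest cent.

Periodic rate r = 0.106/12 per month; n is counted in months.
Growing ordinary annuity: PV = PMT₁ × [1 − ((1+g)/(1+r))^n] / (r − g) = 7,680 × [1 − ((1+0.0055)/(1+r))^72] / (r − 0.0055) = €488,512.03.

€488,512.03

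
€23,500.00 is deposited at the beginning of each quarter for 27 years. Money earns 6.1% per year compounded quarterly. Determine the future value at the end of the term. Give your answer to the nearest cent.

This is an annuity due: 108 deposits of €23,500.00 at the beginning of each quarter.
Periodic rate r = 0.061/4 per quarter; n is counted in quarters.
FV = PMT × [((1+r)^n − 1)/r] × (1+r) = 23,500 × [(1+r)^108 − 1] / r × (1+r) = €6,457,002.18

€6,457,002.18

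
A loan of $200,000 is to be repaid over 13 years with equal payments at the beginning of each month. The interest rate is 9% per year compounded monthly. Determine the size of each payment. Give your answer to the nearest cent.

$2,163.14

Level annuity due; solve PV = PMT × [(1 − (1+r)^−n)/r] × (1+r) for PMT.
Periodic rate r = 0.09/12 per month; n is counted in months.
With n = 156: PMT = 200,000 / ([(1 − (1+r)^−n)/r] × (1+r)) = $2,163.14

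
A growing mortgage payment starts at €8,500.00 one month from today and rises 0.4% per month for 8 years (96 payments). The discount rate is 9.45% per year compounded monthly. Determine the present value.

Periodic rate r = 0.0945/12 per month; n is counted in months.
Growing ordinary annuity: PV = PMT₁ × [1 − ((1+g)/(1+r))^n] / (r − g) = 8,500 × [1 − ((1+0.004)/(1+r))^96] / (r − 0.004) = €678,093.34.

€678,093.34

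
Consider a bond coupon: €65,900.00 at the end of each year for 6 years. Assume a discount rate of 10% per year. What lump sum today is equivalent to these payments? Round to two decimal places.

€287,011.68

This is an ordinary annuity: 6 payments of €65,900.00 at the end of each year.
Periodic rate r = 0.1 per year.
PV = PMT × [(1 − (1+r)^−n)/r] = 65,900 × [1 − (1+r)^−6] / r = €287,011.68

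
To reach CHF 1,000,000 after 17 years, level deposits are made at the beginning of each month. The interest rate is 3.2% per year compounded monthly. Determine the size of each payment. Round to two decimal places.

Level annuity due; solve FV = PMT × [((1+r)^n − 1)/r] × (1+r) for PMT.
Periodic rate r = 0.032/12 per month; n is counted in months.
With n = 204: PMT = 1,000,000 / ([((1+r)^n − 1)/r] × (1+r)) = CHF 3,685.47

CHF 3,685.47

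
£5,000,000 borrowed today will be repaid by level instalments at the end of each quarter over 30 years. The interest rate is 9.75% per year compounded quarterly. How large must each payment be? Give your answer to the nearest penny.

£129,047.54

Level ordinary annuity; solve PV = PMT × [(1 − (1+r)^−n)/r] for PMT.
Periodic rate r = 0.0975/4 per quarter; n is counted in quarters.
With n = 120: PMT = 5,000,000 / ([(1 − (1+r)^−n)/r]) = £129,047.54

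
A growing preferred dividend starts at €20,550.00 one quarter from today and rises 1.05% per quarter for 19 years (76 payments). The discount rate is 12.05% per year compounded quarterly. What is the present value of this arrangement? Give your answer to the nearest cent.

Periodic rate r = 0.1205/4 per quarter; n is counted in quarters.
Growing ordinary annuity: PV = PMT₁ × [1 − ((1+g)/(1+r))^n] / (r − g) = 20,550 × [1 − ((1+0.0105)/(1+r))^76] / (r − 0.0105) = €804,401.30.

€804,401.30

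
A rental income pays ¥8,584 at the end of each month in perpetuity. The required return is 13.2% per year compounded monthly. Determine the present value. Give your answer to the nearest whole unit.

¥780,364

Periodic rate r = 0.132/12 per month.
Level perpetuity: PV = PMT / r = 8,584 / (0.132/12) = ¥780,364.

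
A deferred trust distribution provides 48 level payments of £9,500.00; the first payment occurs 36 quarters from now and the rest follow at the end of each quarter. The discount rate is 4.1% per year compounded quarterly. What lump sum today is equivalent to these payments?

£251,057.40

Ordinary annuity of 48 payments, first payment at period 36.
Periodic rate r = 0.041/4 per quarter; n is counted in quarters.
The ordinary-annuity PV formula values the stream one period before the first payment (period 35); discount that back 35 periods:
PV₀ = 9,500 × [1 − (1+r)^−48] / r × (1+r)^−35 = £251,057.40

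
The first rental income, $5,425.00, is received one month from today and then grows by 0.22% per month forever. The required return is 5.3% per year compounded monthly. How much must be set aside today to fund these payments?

Periodic rate r = 0.053/12 per month.
Growing perpetuity (Gordon): PV = PMT₁ / (r − g) = 5,425 / (r − 0.0022) = $2,447,368.42.

$2,447,368.42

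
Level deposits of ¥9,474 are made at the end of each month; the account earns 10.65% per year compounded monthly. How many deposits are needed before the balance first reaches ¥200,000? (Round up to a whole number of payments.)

Periodic rate r = 0.1065/12 per month; n is counted in months.
Ordinary annuity FV: 200,000 = 9,474 × [((1+r)^n − 1)/r].
(1+r)^n = 1 + 200,000 × r / 9,474, so n = ln(1 + 200,000·r/9,474) / ln(1+r) = 19.44.
Round up to a whole number of payments: n = 20.

20 payments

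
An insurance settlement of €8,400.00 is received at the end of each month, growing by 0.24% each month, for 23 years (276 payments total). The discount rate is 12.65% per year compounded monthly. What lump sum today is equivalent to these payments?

€921,084.77

Periodic rate r = 0.1265/12 per month; n is counted in months.
Growing ordinary annuity: PV = PMT₁ × [1 − ((1+g)/(1+r))^n] / (r − g) = 8,400 × [1 − ((1+0.0024)/(1+r))^276] / (r − 0.0024) = €921,084.77.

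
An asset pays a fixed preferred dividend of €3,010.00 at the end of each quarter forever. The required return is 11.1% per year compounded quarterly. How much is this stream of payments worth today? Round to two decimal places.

€108,468.47

Periodic rate r = 0.111/4 per quarter.
Level perpetuity: PV = PMT / r = 3,010 / (0.111/4) = €108,468.47.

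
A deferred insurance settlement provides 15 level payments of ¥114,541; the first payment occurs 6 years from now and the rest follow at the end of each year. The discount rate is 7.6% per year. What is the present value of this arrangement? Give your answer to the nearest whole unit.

¥696,668

Ordinary annuity of 15 payments, first payment at period 6.
Periodic rate r = 0.076 per year.
The ordinary-annuity PV formula values the stream one period before the first payment (period 5); discount that back 5 periods:
PV₀ = 114,541 × [1 − (1+r)^−15] / r × (1+r)^−5 = ¥696,668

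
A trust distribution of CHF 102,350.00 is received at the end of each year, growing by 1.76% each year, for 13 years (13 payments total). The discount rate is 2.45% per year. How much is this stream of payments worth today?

CHF 1,247,523.90

Periodic rate r = 0.0245 per year.
Growing ordinary annuity: PV = PMT₁ × [1 − ((1+g)/(1+r))^n] / (r − g) = 102,350 × [1 − ((1+0.0176)/(1+r))^13] / (r − 0.0176) = CHF 1,247,523.90.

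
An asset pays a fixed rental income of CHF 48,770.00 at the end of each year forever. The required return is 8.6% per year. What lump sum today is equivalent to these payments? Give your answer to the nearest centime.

Periodic rate r = 0.086 per year.
Level perpetuity: PV = PMT / r = 48,770 / (0.086) = CHF 567,093.02.

CHF 567,093.02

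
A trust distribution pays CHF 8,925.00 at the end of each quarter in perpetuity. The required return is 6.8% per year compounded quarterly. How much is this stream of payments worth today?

Periodic rate r = 0.068/4 per quarter.
Level perpetuity: PV = PMT / r = 8,925 / (0.068/4) = CHF 525,000.00.

CHF 525,000.00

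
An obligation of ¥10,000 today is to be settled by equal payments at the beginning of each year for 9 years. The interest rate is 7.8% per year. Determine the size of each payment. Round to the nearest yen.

Level annuity due; solve PV = PMT × [(1 − (1+r)^−n)/r] × (1+r) for PMT.
Periodic rate r = 0.078 per year.
With n = 9: PMT = 10,000 / ([(1 − (1+r)^−n)/r] × (1+r)) = ¥1,473

¥1,473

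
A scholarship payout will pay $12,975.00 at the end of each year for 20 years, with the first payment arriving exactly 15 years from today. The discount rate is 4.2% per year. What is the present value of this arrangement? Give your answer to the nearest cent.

Ordinary annuity of 20 payments, first payment at period 15.
Periodic rate r = 0.042 per year.
The ordinary-annuity PV formula values the stream one period before the first payment (period 14); discount that back 14 periods:
PV₀ = 12,975 × [1 − (1+r)^−20] / r × (1+r)^−14 = $97,393.75

$97,393.75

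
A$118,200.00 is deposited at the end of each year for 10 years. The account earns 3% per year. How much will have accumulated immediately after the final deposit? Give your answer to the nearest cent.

A$1,355,030.53

This is an ordinary annuity: 10 deposits of A$118,200.00 at the end of each year.
Periodic rate r = 0.03 per year.
FV = PMT × [((1+r)^n − 1)/r] = 118,200 × [(1+r)^10 − 1] / r = A$1,355,030.53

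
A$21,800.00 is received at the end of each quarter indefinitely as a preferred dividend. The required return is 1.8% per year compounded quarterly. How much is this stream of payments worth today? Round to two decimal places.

Periodic rate r = 0.018/4 per quarter.
Level perpetuity: PV = PMT / r = 21,800 / (0.018/4) = A$4,844,444.44.

A$4,844,444.44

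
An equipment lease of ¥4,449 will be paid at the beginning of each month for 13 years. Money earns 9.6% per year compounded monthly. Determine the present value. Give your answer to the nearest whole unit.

This is an annuity due: 156 payments of ¥4,449 at the beginning of each month.
Periodic rate r = 0.096/12 per month; n is counted in months.
PV = PMT × [(1 − (1+r)^−n)/r] × (1+r) = 4,449 × [1 − (1+r)^−156] / r × (1+r) = ¥398,844

¥398,844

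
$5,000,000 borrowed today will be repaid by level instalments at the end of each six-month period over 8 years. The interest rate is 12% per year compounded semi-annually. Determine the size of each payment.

Level ordinary annuity; solve PV = PMT × [(1 − (1+r)^−n)/r] for PMT.
Periodic rate r = 0.12/2 per half-year; n is counted in half-years.
With n = 16: PMT = 5,000,000 / ([(1 − (1+r)^−n)/r]) = $494,760.72

$494,760.72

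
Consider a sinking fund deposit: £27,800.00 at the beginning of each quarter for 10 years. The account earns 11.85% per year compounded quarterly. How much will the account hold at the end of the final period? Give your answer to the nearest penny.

This is an annuity due: 40 deposits of £27,800.00 at the beginning of each quarter.
Periodic rate r = 0.1185/4 per quarter; n is counted in quarters.
FV = PMT × [((1+r)^n − 1)/r] × (1+r) = 27,800 × [(1+r)^40 − 1] / r × (1+r) = £2,139,998.08

£2,139,998.08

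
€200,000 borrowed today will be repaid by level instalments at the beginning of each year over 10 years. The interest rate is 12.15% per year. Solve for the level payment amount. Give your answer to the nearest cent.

Level annuity due; solve PV = PMT × [(1 − (1+r)^−n)/r] × (1+r) for PMT.
Periodic rate r = 0.1215 per year.
With n = 10: PMT = 200,000 / ([(1 − (1+r)^−n)/r] × (1+r)) = €31,756.09

€31,756.09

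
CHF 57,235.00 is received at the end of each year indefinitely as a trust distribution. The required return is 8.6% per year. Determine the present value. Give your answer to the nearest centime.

CHF 665,523.26

Periodic rate r = 0.086 per year.
Level perpetuity: PV = PMT / r = 57,235 / (0.086) = CHF 665,523.26.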